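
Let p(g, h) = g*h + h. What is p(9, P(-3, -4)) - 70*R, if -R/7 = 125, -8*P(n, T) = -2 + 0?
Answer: 122505/2 ≈ 61253.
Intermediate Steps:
P(n, T) = 1/4 (P(n, T) = -(-2 + 0)/8 = -1/8*(-2) = 1/4)
p(g, h) = h + g*h
R = -875 (R = -7*125 = -875)
p(9, P(-3, -4)) - 70*R = (1 + 9)/4 - 70*(-875) = (1/4)*10 + 61250 = 5/2 + 61250 = 122505/2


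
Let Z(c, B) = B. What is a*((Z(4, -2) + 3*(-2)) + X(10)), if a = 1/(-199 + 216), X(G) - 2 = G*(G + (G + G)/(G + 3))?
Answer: 1422/221 ≈ 6.4344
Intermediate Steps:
X(G) = 2 + G*(G + 2*G/(3 + G)) (X(G) = 2 + G*(G + (G + G)/(G + 3)) = 2 + G*(G + (2*G)/(3 + G)) = 2 + G*(G + 2*G/(3 + G)))
a = 1/17 ≈ 0.058824
a*((Z(4, -2) + 3*(-2)) + X(10)) = ((-2 + 3*(-2)) + (6 + 10³ + 2*10 + 5*10²)/(3 + 10))/17 = ((-2 - 6) + (6 + 1000 + 20 + 5*100)/13)/17 = (-8 + (6 + 1000 + 20 + 500)/13)/17 = (-8 + (1/13)*1526)/17 = (-8 + 1526/13)/17 = (1/17)*(1422/13) = 1422/221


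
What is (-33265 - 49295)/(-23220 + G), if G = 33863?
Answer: -82560/10643 ≈ -7.7572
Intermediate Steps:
(-33265 - 49295)/(-23220 + G) = (-33265 - 49295)/(-23220 + 33863) = -82560/10643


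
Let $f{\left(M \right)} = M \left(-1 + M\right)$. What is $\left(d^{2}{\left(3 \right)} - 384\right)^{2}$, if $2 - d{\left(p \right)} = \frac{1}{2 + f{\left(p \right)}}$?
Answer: $\frac{592971201}{4096} \approx 1.4477 \cdot 10^{5}$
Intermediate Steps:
$d{\left(p \right)} = 2 - \frac{1}{2 + p \left(-1 + p\right)}$
$\left(d^{2}{\left(3 \right)} - 384\right)^{2} = \left(\left(\frac{3 + 2 \cdot 3 \left(-1 + 3\right)}{2 + 3 \left(-1 + 3\right)}\right)^{2} - 384\right)^{2} = \left(\left(\frac{3 + 2 \cdot 3 \cdot 2}{2 + 3 \cdot 2}\right)^{2} - 384\right)^{2} = \left(\left(\frac{3 + 12}{2 + 6}\right)^{2} - 384\right)^{2} = \left(\left(\frac{1}{8} \cdot 15\right)^{2} - 384\right)^{2} = \left(\left(\frac{15}{8}\right)^{2} - 384\right)^{2} = \left(\frac{225}{64} - 384\right)^{2} = \left(- \frac{24351}{64}\right)^{2} = \frac{592971201}{4096}$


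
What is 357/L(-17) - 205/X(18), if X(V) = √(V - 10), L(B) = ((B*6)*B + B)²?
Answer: 21/173417 - 205*√2/4 ≈ -72.478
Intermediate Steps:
L(B) = (B + 6*B²)² (L(B) = ((6*B)*B + B)² = (6*B² + B)² = (B + 6*B²)²)
X(V) = √(-10 + V)
357/L(-17) - 205/X(18) = 357/(((-17)²*(1 + 6*(-17))²)) - 205/√(-10 + 18) = 357/((289*(1 - 102)²)) - 205*√2/4 = 357/((289*(-101)²)) - 205*√2/4 = 357/((289*10201)) - 205*√2/4 = 357/2948089 - 205*√2/4 = 357*(1/2948089) - 205*√2/4 = 21/173417 - 205*√2/4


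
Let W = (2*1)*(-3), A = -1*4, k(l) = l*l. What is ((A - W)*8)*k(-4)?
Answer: 256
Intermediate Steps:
k(l) = l**2
A = -4
W = -6 (W = 2*(-3) = -6)
((A - W)*8)*k(-4) = ((-4 - 1*(-6))*8)*(-4)**2 = ((-4 + 6)*8)*16 = (2*8)*16 = 16*16 = 256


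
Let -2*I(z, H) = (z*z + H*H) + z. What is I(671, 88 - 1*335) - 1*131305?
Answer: -774531/2 ≈ -3.8727e+5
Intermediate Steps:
I(z, H) = -z/2 - H²/2 - z²/2 (I(z, H) = -((z*z + H*H) + z)/2 = -((z² + H²) + z)/2 = -((H² + z²) + z)/2 = -(z + H² + z²)/2 = -z/2 - H²/2 - z²/2)
I(671, 88 - 1*335) - 1*131305 = (-½*671 - (88 - 1*335)²/2 - ½*671²) - 1*131305 = (-671/2 - (88 - 335)²/2 - ½*450241) - 131305 = (-671/2 - ½*(-247)² - 450241/2) - 131305 = (-671/2 - ½*61009 - 450241/2) - 131305 = (-671/2 - 61009/2 - 450241/2) - 131305 = -511921/2 - 131305 = -774531/2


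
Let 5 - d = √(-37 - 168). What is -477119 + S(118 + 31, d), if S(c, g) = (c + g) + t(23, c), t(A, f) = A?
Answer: -476942 - I*√205 ≈ -4.7694e+5 - 14.318*I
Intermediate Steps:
d = 5 - I*√205 (d = 5 - √(-37 - 168) = 5 - √(-205) = 5 - I*√205 ≈ 5.0 - 14.318*I)
S(c, g) = 23 + c + g (S(c, g) = (c + g) + 23 = 23 + c + g)
-477119 + S(118 + 31, d) = -477119 + (23 + (118 + 31) + (5 - I*√205)) = -477119 + (23 + 149 + (5 - I*√205)) = -477119 + (177 - I*√205) = -476942 - I*√205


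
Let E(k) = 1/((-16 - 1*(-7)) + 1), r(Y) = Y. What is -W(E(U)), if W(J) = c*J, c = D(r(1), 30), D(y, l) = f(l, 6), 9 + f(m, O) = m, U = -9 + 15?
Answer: 21/8 ≈ 2.6250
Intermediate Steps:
U = 6
f(m, O) = -9 + m
D(y, l) = -9 + l
c = 21 (c = -9 + 30 = 21)
E(k) = -⅛ (E(k) = 1/((-16 + 7) + 1) = 1/(-9 + 1) = 1/(-8) = -⅛)
W(J) = 21*J
-W(E(U)) = -21*(-1)/8 = -1*(-21/8) = 21/8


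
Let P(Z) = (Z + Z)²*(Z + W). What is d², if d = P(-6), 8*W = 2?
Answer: 685584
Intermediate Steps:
W = ¼ (W = (⅛)*2 = ¼ ≈ 0.25000)
P(Z) = 4*Z²*(¼ + Z) (P(Z) = (Z + Z)²*(Z + ¼) = (2*Z)²*(¼ + Z) = (4*Z²)*(¼ + Z) = 4*Z²*(¼ + Z))
d = -828 (d = (-6)²*(1 + 4*(-6)) = 36*(1 - 24) = 36*(-23) = -828)
d² = (-828)² = 685584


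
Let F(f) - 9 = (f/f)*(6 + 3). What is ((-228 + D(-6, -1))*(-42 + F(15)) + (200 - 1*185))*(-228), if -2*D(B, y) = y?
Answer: -1248300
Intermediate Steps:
D(B, y) = -y/2
F(f) = 18 (F(f) = 9 + (f/f)*(6 + 3) = 9 + 1*9 = 9 + 9 = 18)
((-228 + D(-6, -1))*(-42 + F(15)) + (200 - 1*185))*(-228) = ((-228 - ½*(-1))*(-42 + 18) + (200 - 1*185))*(-228) = ((-228 + ½)*(-24) + (200 - 185))*(-228) = (-455/2*(-24) + 15)*(-228) = (5460 + 15)*(-228) = 5475*(-228) = -1248300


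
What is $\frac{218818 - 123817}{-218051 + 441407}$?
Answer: $\frac{31667}{74452} \approx 0.42533$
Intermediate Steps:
$\frac{218818 - 123817}{-218051 + 441407} = \frac{95001}{223356} = 95001 \cdot \frac{1}{223356} = \frac{31667}{74452}$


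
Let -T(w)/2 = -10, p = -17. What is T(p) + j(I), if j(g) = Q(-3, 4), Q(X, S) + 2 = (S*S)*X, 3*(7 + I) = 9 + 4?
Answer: -30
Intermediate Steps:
T(w) = 20 (T(w) = -2*(-10) = 20)
I = -8/3 (I = -7 + (9 + 4)/3 = -7 + (⅓)*13 = -7 + 13/3 = -8/3 ≈ -2.6667)
Q(X, S) = -2 + X*S² (Q(X, S) = -2 + (S*S)*X = -2 + S²*X = -2 + X*S²)
j(g) = -50 (j(g) = -2 - 3*4² = -2 - 3*16 = -2 - 48 = -50)
T(p) + j(I) = 20 - 50 = -30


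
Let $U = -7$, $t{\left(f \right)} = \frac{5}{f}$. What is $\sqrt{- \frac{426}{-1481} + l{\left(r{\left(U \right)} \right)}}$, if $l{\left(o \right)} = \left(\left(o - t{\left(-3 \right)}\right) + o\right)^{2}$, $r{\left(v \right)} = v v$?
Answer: $\frac{\sqrt{196094344915}}{4443} \approx 99.668$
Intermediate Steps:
$r{\left(v \right)} = v^{2}$
$l{\left(o \right)} = \left(\frac{5}{3} + 2 o\right)^{2}$ ($l{\left(o \right)} = \left(\left(o - \frac{5}{-3}\right) + o\right)^{2} = \left(\left(o - 5 \left(- \frac{1}{3}\right)\right) + o\right)^{2} = \left(\left(o - - \frac{5}{3}\right) + o\right)^{2} = \left(\left(o + \frac{5}{3}\right) + o\right)^{2} = \left(\left(\frac{5}{3} + o\right) + o\right)^{2} = \left(\frac{5}{3} + 2 o\right)^{2}$)
$\sqrt{- \frac{426}{-1481} + l{\left(r{\left(U \right)} \right)}} = \sqrt{- \frac{426}{-1481} + \frac{\left(5 + 6 \left(-7\right)^{2}\right)^{2}}{9}} = \sqrt{\left(-426\right) \left(- \frac{1}{1481}\right) + \frac{\left(5 + 6 \cdot 49\right)^{2}}{9}} = \sqrt{\frac{426}{1481} + \frac{\left(5 + 294\right)^{2}}{9}} = \sqrt{\frac{426}{1481} + \frac{299^{2}}{9}} = \sqrt{\frac{426}{1481} + \frac{1}{9} \cdot 89401} = \sqrt{\frac{426}{1481} + \frac{89401}{9}} = \sqrt{\frac{132406715}{13329}} = \frac{\sqrt{196094344915}}{4443}$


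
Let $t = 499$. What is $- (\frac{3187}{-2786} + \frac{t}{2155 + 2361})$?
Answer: $\frac{6501139}{6290788} \approx 1.0334$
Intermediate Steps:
$- (\frac{3187}{-2786} + \frac{t}{2155 + 2361}) = - (\frac{3187}{-2786} + \frac{499}{2155 + 2361}) = - (3187 \left(- \frac{1}{2786}\right) + \frac{499}{4516}) = - (- \frac{3187}{2786} + 499 \cdot \frac{1}{4516}) = - (- \frac{3187}{2786} + \frac{499}{4516}) = \left(-1\right) \left(- \frac{6501139}{6290788}\right) = \frac{6501139}{6290788}$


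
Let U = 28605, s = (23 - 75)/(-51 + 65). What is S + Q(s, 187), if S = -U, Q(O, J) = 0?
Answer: -28605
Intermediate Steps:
s = -26/7 (s = -52/14 = -52*1/14 = -26/7 ≈ -3.7143)
S = -28605 (S = -1*28605 = -28605)
S + Q(s, 187) = -28605 + 0 = -28605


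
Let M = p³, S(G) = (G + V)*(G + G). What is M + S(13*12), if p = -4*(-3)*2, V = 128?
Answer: 102432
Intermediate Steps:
p = 24 (p = 12*2 = 24)
S(G) = 2*G*(128 + G) (S(G) = (G + 128)*(G + G) = (128 + G)*(2*G) = 2*G*(128 + G))
M = 13824 (M = 24³ = 13824)
M + S(13*12) = 13824 + 2*(13*12)*(128 + 13*12) = 13824 + 2*156*(128 + 156) = 13824 + 2*156*284 = 13824 + 88608 = 102432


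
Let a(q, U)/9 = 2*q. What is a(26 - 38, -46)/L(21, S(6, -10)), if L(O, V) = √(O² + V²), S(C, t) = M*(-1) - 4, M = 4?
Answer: -216*√505/505 ≈ -9.6119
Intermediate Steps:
S(C, t) = -8 (S(C, t) = 4*(-1) - 4 = -4 - 4 = -8)
a(q, U) = 18*q (a(q, U) = 9*(2*q) = 18*q)
a(26 - 38, -46)/L(21, S(6, -10)) = (18*(26 - 38))/(√(21² + (-8)²)) = (18*(-12))/(√(441 + 64)) = -216*√505/505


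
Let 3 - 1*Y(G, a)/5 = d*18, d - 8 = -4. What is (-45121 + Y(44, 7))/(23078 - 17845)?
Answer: -45466/5233 ≈ -8.6883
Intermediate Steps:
d = 4 (d = 8 - 4 = 4)
Y(G, a) = -345 (Y(G, a) = 15 - 20*18 = 15 - 5*72 = 15 - 360 = -345)
(-45121 + Y(44, 7))/(23078 - 17845) = (-45121 - 345)/(23078 - 17845) = -45466/5233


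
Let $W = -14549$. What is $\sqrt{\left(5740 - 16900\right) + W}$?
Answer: $i \sqrt{25709} \approx 160.34 i$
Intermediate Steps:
$\sqrt{\left(5740 - 16900\right) + W} = \sqrt{\left(5740 - 16900\right) - 14549} = \sqrt{-11160 - 14549} = \sqrt{-25709} = i \sqrt{25709}$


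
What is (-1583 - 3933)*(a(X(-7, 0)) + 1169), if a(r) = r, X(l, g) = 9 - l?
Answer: -6536460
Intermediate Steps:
(-1583 - 3933)*(a(X(-7, 0)) + 1169) = (-1583 - 3933)*((9 - 1*(-7)) + 1169) = -5516*((9 + 7) + 1169) = -5516*(16 + 1169) = -5516*1185 = -6536460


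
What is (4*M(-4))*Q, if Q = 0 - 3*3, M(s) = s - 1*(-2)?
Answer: 72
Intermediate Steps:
M(s) = 2 + s (M(s) = s + 2 = 2 + s)
Q = -9 (Q = 0 - 9 = -9)
(4*M(-4))*Q = (4*(2 - 4))*(-9) = (4*(-2))*(-9) = -8*(-9) = 72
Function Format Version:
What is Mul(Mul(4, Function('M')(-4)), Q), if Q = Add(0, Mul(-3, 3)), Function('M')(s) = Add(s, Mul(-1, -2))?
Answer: 72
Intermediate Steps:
Function('M')(s) = Add(2, s) (Function('M')(s) = Add(s, 2) = Add(2, s))
Q = -9 (Q = Add(0, -9) = -9)
Mul(Mul(4, Function('M')(-4)), Q) = Mul(Mul(4, Add(2, -4)), -9) = Mul(Mul(4, -2), -9) = Mul(-8, -9) = 72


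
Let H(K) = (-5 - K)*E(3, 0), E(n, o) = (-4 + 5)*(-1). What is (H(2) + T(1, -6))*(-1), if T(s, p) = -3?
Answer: -4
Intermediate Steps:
E(n, o) = -1 (E(n, o) = 1*(-1) = -1)
H(K) = 5 + K (H(K) = (-5 - K)*(-1) = 5 + K)
(H(2) + T(1, -6))*(-1) = ((5 + 2) - 3)*(-1) = (7 - 3)*(-1) = 4*(-1) = -4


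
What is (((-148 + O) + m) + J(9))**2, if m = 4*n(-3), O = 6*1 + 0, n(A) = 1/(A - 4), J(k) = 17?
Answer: 772641/49 ≈ 15768.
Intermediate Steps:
n(A) = 1/(-4 + A)
O = 6 (O = 6 + 0 = 6)
m = -4/7 (m = 4/(-4 - 3) = 4/(-7) = 4*(-1/7) = -4/7 ≈ -0.57143)
(((-148 + O) + m) + J(9))**2 = (((-148 + 6) - 4/7) + 17)**2 = ((-142 - 4/7) + 17)**2 = (-998/7 + 17)**2 = (-879/7)**2 = 772641/49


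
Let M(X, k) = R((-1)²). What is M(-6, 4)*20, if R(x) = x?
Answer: 20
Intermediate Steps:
M(X, k) = 1 (M(X, k) = (-1)² = 1)
M(-6, 4)*20 = 1*20 = 20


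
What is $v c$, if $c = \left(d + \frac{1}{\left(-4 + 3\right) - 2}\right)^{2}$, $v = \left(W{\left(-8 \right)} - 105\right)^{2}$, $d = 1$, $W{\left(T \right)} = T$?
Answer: $\frac{51076}{9} \approx 5675.1$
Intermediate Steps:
$v = 12769$ ($v = \left(-8 - 105\right)^{2} = \left(-113\right)^{2} = 12769$)
$c = \frac{4}{9}$ ($c = \left(1 + \frac{1}{\left(-4 + 3\right) - 2}\right)^{2} = \left(1 + \frac{1}{-1 - 2}\right)^{2} = \left(1 + \frac{1}{-3}\right)^{2} = \left(1 - \frac{1}{3}\right)^{2} = \left(\frac{2}{3}\right)^{2} = \frac{4}{9} \approx 0.44444$)
$v c = 12769 \cdot \frac{4}{9} = \frac{51076}{9}$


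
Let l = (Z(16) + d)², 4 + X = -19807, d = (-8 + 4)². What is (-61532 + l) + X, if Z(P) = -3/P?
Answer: -20759799/256 ≈ -81093.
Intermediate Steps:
d = 16 (d = (-4)² = 16)
X = -19811 (X = -4 - 19807 = -19811)
l = 64009/256 (l = (-3/16 + 16)² = (253/16)² = 64009/256 ≈ 250.04)
(-61532 + l) + X = (-61532 + 64009/256) - 19811 = -15688183/256 - 19811 = -20759799/256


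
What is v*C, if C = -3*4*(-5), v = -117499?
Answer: -7049940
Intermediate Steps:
C = 60 (C = -12*(-5) = 60)
v*C = -117499*60 = -7049940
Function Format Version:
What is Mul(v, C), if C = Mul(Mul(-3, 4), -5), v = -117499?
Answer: -7049940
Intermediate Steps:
C = 60 (C = Mul(-12, -5) = 60)
Mul(v, C) = Mul(-117499, 60) = -7049940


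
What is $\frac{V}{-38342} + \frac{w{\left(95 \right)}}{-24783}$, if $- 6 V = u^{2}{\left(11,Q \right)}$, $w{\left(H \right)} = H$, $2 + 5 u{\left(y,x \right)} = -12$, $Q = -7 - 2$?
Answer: $- \frac{15042112}{3959290775} \approx -0.0037992$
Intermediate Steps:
$Q = -9$ ($Q = -7 - 2 = -9$)
$u{\left(y,x \right)} = - \frac{14}{5}$ ($u{\left(y,x \right)} = - \frac{2}{5} + \frac{1}{5} \left(-12\right) = - \frac{2}{5} - \frac{12}{5} = - \frac{14}{5}$)
$V = - \frac{98}{75}$ ($V = - \frac{\left(- \frac{14}{5}\right)^{2}}{6} = \left(- \frac{1}{6}\right) \frac{196}{25} = - \frac{98}{75} \approx -1.3067$)
$\frac{V}{-38342} + \frac{w{\left(95 \right)}}{-24783} = - \frac{98}{75 \left(-38342\right)} + \frac{95}{-24783} = \left(- \frac{98}{75}\right) \left(- \frac{1}{38342}\right) + 95 \left(- \frac{1}{24783}\right) = \frac{49}{1437825} - \frac{95}{24783} = - \frac{15042112}{3959290775}$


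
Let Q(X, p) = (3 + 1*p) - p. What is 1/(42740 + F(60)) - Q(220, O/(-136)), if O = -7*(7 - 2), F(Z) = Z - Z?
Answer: -128219/42740 ≈ -3.0000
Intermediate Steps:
F(Z) = 0
O = -35 (O = -7*5 = -35)
Q(X, p) = 3 (Q(X, p) = (3 + p) - p = 3)
1/(42740 + F(60)) - Q(220, O/(-136)) = 1/(42740 + 0) - 1*3 = 1/42740 - 3 = -128219/42740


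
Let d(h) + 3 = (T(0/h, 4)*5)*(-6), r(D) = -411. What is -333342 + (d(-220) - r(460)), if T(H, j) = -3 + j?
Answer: -332964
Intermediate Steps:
d(h) = -33 (d(h) = -3 + ((-3 + 4)*5)*(-6) = -3 + (1*5)*(-6) = -3 + 5*(-6) = -3 - 30 = -33)
-333342 + (d(-220) - r(460)) = -333342 + (-33 - 1*(-411)) = -333342 + (-33 + 411) = -333342 + 378 = -332964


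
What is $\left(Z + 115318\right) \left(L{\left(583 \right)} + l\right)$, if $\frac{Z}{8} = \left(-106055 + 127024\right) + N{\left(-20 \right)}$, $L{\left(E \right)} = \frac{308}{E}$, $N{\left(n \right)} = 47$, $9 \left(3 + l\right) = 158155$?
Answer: $\frac{263952347784}{53} \approx 4.9802 \cdot 10^{9}$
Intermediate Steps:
$l = \frac{158128}{9}$ ($l = -3 + \frac{1}{9} \cdot 158155 = -3 + \frac{158155}{9} = \frac{158128}{9} \approx 17570.0$)
$Z = 168128$ ($Z = 8 \left(\left(-106055 + 127024\right) + 47\right) = 8 \left(20969 + 47\right) = 8 \cdot 21016 = 168128$)
$\left(Z + 115318\right) \left(L{\left(583 \right)} + l\right) = \left(168128 + 115318\right) \left(\frac{308}{583} + \frac{158128}{9}\right) = 283446 \left(308 \cdot \frac{1}{583} + \frac{158128}{9}\right) = 283446 \left(\frac{28}{53} + \frac{158128}{9}\right) = 283446 \cdot \frac{8381036}{477} = \frac{263952347784}{53}$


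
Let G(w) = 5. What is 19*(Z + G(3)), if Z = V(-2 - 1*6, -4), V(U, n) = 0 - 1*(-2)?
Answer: 133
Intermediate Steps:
V(U, n) = 2 (V(U, n) = 0 + 2 = 2)
Z = 2
19*(Z + G(3)) = 19*(2 + 5) = 19*7 = 133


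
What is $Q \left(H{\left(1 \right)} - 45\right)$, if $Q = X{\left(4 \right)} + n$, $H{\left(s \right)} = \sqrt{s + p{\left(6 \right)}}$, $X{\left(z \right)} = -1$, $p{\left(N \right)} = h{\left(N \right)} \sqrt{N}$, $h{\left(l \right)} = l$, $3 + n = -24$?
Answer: $1260 - 28 \sqrt{1 + 6 \sqrt{6}} \approx 1149.1$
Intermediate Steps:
$n = -27$ ($n = -3 - 24 = -27$)
$p{\left(N \right)} = N^{\frac{3}{2}}$ ($p{\left(N \right)} = N \sqrt{N} = N^{\frac{3}{2}}$)
$H{\left(s \right)} = \sqrt{s + 6 \sqrt{6}}$ ($H{\left(s \right)} = \sqrt{s + 6^{\frac{3}{2}}} = \sqrt{s + 6 \sqrt{6}}$)
$Q = -28$ ($Q = -1 - 27 = -28$)
$Q \left(H{\left(1 \right)} - 45\right) = - 28 \left(\sqrt{1 + 6 \sqrt{6}} - 45\right) = - 28 \left(-45 + \sqrt{1 + 6 \sqrt{6}}\right) = 1260 - 28 \sqrt{1 + 6 \sqrt{6}}$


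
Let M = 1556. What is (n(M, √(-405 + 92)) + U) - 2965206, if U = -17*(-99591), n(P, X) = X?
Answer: -1272159 + I*√313 ≈ -1.2722e+6 + 17.692*I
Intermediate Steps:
U = 1693047
(n(M, √(-405 + 92)) + U) - 2965206 = (√(-405 + 92) + 1693047) - 2965206 = (√(-313) + 1693047) - 2965206 = (I*√313 + 1693047) - 2965206 = (1693047 + I*√313) - 2965206 = -1272159 + I*√313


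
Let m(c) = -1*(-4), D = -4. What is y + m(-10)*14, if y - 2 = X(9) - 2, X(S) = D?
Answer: 52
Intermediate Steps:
X(S) = -4
y = -4 (y = 2 + (-4 - 2) = 2 - 6 = -4)
m(c) = 4
y + m(-10)*14 = -4 + 4*14 = -4 + 56 = 52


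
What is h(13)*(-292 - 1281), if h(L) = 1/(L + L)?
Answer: -121/2 ≈ -60.500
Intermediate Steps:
h(L) = 1/(2*L)
h(13)*(-292 - 1281) = ((1/2)/13)*(-292 - 1281) = ((1/2)*(1/13))*(-1573) = (1/26)*(-1573) = -121/2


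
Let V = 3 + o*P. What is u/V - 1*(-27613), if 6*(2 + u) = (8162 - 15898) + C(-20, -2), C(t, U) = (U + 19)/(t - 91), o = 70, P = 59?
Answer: 76006076269/2752578 ≈ 27613.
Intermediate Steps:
C(t, U) = (19 + U)/(-91 + t)
u = -860045/666 (u = -2 + ((8162 - 15898) + (19 - 2)/(-91 - 20))/6 = -2 + (-7736 + 17/(-111))/6 = -2 + (-7736 - 1/111*17)/6 = -2 + (-7736 - 17/111)/6 = -2 + (1/6)*(-858713/111) = -2 - 858713/666 = -860045/666 ≈ -1291.4)
V = 4133 (V = 3 + 70*59 = 3 + 4130 = 4133)
u/V - 1*(-27613) = -860045/666/4133 - 1*(-27613) = -860045/666*1/4133 + 27613 = -860045/2752578 + 27613 = 76006076269/2752578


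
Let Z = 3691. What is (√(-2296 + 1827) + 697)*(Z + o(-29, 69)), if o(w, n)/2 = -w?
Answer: 2613053 + 3749*I*√469 ≈ 2.6131e+6 + 81190.0*I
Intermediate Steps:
o(w, n) = -2*w (o(w, n) = 2*(-w) = -2*w)
(√(-2296 + 1827) + 697)*(Z + o(-29, 69)) = (√(-2296 + 1827) + 697)*(3691 - 2*(-29)) = (√(-469) + 697)*(3691 + 58) = (I*√469 + 697)*3749 = (697 + I*√469)*3749 = 2613053 + 3749*I*√469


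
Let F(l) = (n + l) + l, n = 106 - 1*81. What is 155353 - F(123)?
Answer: 155082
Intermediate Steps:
n = 25 (n = 106 - 81 = 25)
F(l) = 25 + 2*l (F(l) = (25 + l) + l = 25 + 2*l)
155353 - F(123) = 155353 - (25 + 2*123) = 155353 - (25 + 246) = 155353 - 1*271 = 155353 - 271 = 155082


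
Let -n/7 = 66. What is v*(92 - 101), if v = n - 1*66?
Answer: 4752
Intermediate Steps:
n = -462 (n = -7*66 = -462)
v = -528 (v = -462 - 1*66 = -462 - 66 = -528)
v*(92 - 101) = -528*(92 - 101) = -528*(-9) = 4752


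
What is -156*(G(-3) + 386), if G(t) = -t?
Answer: -60684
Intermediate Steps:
-156*(G(-3) + 386) = -156*(-1*(-3) + 386) = -156*(3 + 386) = -156*389 = -60684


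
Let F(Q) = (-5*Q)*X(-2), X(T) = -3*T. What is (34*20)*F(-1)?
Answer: 20400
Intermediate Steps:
F(Q) = -30*Q (F(Q) = (-5*Q)*(-3*(-2)) = -5*Q*6 = -30*Q)
(34*20)*F(-1) = (34*20)*(-30*(-1)) = 680*30 = 20400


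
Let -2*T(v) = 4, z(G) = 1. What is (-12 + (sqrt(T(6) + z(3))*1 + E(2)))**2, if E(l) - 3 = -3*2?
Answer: (15 - I)**2 ≈ 224.0 - 30.0*I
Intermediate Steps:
E(l) = -3 (E(l) = 3 - 3*2 = 3 - 6 = -3)
T(v) = -2 (T(v) = -1/2*4 = -2)
(-12 + (sqrt(T(6) + z(3))*1 + E(2)))**2 = (-12 + (sqrt(-2 + 1)*1 - 3))**2 = (-12 + (sqrt(-1)*1 - 3))**2 = (-12 + (I*1 - 3))**2 = (-12 + (I - 3))**2 = (-12 + (-3 + I))**2 = (-15 + I)**2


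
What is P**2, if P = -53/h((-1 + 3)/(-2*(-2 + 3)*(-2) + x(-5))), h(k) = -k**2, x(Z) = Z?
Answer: 2809/16 ≈ 175.56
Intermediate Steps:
P = 53/4 (P = -53*(-(-2*(-2 + 3)*(-2) - 5)**2/(-1 + 3)**2) = -53*(-(-2*(-2) - 5)**2/4) = -53*(-(4 - 5)**2/4) = -53/((-(2/(-1))**2)) = -53/((-(2*(-1))**2)) = -53/((-1*(-2)**2)) = -53/((-1*4)) = -53/(-4) = -53*(-1/4) = 53/4 ≈ 13.250)
P**2 = (53/4)**2 = 2809/16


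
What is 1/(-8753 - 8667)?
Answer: -1/17420 ≈ -5.7405e-5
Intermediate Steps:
1/(-8753 - 8667) = 1/(-17420) = -1/17420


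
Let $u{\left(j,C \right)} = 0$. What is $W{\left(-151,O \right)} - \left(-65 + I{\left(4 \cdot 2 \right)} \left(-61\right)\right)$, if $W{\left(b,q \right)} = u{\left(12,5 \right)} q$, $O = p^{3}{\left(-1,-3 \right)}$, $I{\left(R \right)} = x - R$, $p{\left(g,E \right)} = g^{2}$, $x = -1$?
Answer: $-484$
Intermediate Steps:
$I{\left(R \right)} = -1 - R$
$O = 1$ ($O = \left(\left(-1\right)^{2}\right)^{3} = 1^{3} = 1$)
$W{\left(b,q \right)} = 0$ ($W{\left(b,q \right)} = 0 q = 0$)
$W{\left(-151,O \right)} - \left(-65 + I{\left(4 \cdot 2 \right)} \left(-61\right)\right) = 0 - \left(-65 + \left(-1 - 4 \cdot 2\right) \left(-61\right)\right) = 0 - \left(-65 + \left(-1 - 8\right) \left(-61\right)\right) = 0 - \left(-65 - -549\right) = 0 - \left(-65 + 549\right) = 0 - 484 = -484$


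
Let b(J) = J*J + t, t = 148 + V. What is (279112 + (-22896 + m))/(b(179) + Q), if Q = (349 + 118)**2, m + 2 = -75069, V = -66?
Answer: 181145/250212 ≈ 0.72397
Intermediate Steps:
m = -75071 (m = -2 - 75069 = -75071)
Q = 218089 (Q = 467**2 = 218089)
t = 82 (t = 148 - 66 = 82)
b(J) = 82 + J**2 (b(J) = J*J + 82 = J**2 + 82 = 82 + J**2)
(279112 + (-22896 + m))/(b(179) + Q) = (279112 + (-22896 - 75071))/((82 + 179**2) + 218089) = (279112 - 97967)/((82 + 32041) + 218089) = 181145/(32123 + 218089) = 181145/250212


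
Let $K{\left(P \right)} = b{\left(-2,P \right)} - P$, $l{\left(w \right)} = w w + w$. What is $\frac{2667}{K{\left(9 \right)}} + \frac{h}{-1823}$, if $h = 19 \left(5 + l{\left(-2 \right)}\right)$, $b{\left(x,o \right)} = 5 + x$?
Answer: $- \frac{1620913}{3646} \approx -444.57$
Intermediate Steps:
$l{\left(w \right)} = w + w^{2}$ ($l{\left(w \right)} = w^{2} + w = w + w^{2}$)
$h = 133$ ($h = 19 \left(5 - 2 \left(1 - 2\right)\right) = 19 \left(5 - -2\right) = 19 \left(5 + 2\right) = 19 \cdot 7 = 133$)
$K{\left(P \right)} = 3 - P$ ($K{\left(P \right)} = \left(5 - 2\right) - P = 3 - P$)
$\frac{2667}{K{\left(9 \right)}} + \frac{h}{-1823} = \frac{2667}{3 - 9} + \frac{133}{-1823} = \frac{2667}{3 - 9} + 133 \left(- \frac{1}{1823}\right) = \frac{2667}{-6} - \frac{133}{1823} = 2667 \left(- \frac{1}{6}\right) - \frac{133}{1823} = - \frac{889}{2} - \frac{133}{1823} = - \frac{1620913}{3646}$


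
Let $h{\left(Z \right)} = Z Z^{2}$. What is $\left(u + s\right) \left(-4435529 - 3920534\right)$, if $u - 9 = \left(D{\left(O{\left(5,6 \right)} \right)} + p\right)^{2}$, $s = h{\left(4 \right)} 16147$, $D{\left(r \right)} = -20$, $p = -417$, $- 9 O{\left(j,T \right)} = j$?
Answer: $-10231046552318$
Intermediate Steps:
$O{\left(j,T \right)} = - \frac{j}{9}$
$h{\left(Z \right)} = Z^{3}$
$s = 1033408$ ($s = 4^{3} \cdot 16147 = 64 \cdot 16147 = 1033408$)
$u = 190978$ ($u = 9 + \left(-20 - 417\right)^{2} = 9 + \left(-437\right)^{2} = 9 + 190969 = 190978$)
$\left(u + s\right) \left(-4435529 - 3920534\right) = \left(190978 + 1033408\right) \left(-4435529 - 3920534\right) = 1224386 \left(-8356063\right) = -10231046552318$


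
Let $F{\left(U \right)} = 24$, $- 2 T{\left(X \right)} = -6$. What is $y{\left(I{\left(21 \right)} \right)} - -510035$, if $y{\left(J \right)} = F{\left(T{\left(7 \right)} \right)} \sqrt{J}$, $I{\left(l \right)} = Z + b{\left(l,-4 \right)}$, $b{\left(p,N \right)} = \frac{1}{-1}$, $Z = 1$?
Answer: $510035$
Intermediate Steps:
$b{\left(p,N \right)} = -1$
$T{\left(X \right)} = 3$ ($T{\left(X \right)} = \left(- \frac{1}{2}\right) \left(-6\right) = 3$)
$I{\left(l \right)} = 0$ ($I{\left(l \right)} = 1 - 1 = 0$)
$y{\left(J \right)} = 24 \sqrt{J}$
$y{\left(I{\left(21 \right)} \right)} - -510035 = 24 \sqrt{0} - -510035 = 24 \cdot 0 + 510035 = 0 + 510035 = 510035$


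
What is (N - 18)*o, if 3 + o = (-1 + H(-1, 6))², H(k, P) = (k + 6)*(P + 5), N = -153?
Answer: -498123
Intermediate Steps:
H(k, P) = (5 + P)*(6 + k) (H(k, P) = (6 + k)*(5 + P) = (5 + P)*(6 + k))
o = 2913 (o = -3 + (-1 + (30 + 5*(-1) + 6*6 + 6*(-1)))² = -3 + (-1 + (30 - 5 + 36 - 6))² = -3 + (-1 + 55)² = -3 + 54² = -3 + 2916 = 2913)
(N - 18)*o = (-153 - 18)*2913 = -171*2913 = -498123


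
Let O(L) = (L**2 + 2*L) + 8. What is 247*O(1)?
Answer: 2717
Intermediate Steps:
O(L) = 8 + L**2 + 2*L
247*O(1) = 247*(8 + 1**2 + 2*1) = 247*(8 + 1 + 2) = 247*11 = 2717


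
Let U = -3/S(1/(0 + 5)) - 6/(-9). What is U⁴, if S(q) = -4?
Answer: 83521/20736 ≈ 4.0278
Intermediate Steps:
U = 17/12 (U = -3/(-4) - 6/(-9) = -3*(-¼) - 6*(-⅑) = ¾ + ⅔ = 17/12 ≈ 1.4167)
U⁴ = (17/12)⁴ = 83521/20736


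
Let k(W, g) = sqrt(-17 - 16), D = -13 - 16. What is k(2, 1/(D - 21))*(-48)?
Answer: -48*I*sqrt(33) ≈ -275.74*I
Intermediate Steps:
D = -29
k(W, g) = I*sqrt(33) (k(W, g) = sqrt(-33) = I*sqrt(33))
k(2, 1/(D - 21))*(-48) = (I*sqrt(33))*(-48) = -48*I*sqrt(33)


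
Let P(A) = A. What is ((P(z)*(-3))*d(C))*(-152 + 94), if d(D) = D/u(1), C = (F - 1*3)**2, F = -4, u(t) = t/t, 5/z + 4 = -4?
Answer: -21315/4 ≈ -5328.8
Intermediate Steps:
z = -5/8 (z = 5/(-4 - 4) = 5/(-8) = 5*(-1/8) = -5/8 ≈ -0.62500)
u(t) = 1
C = 49 (C = (-4 - 1*3)**2 = (-4 - 3)**2 = (-7)**2 = 49)
d(D) = D (d(D) = D/1 = D*1 = D)
((P(z)*(-3))*d(C))*(-152 + 94) = (-5/8*(-3)*49)*(-152 + 94) = ((15/8)*49)*(-58) = (735/8)*(-58) = -21315/4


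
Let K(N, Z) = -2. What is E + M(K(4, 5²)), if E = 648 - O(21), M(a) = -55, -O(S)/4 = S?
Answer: 677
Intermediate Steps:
O(S) = -4*S
E = 732 (E = 648 - (-4)*21 = 648 - 1*(-84) = 648 + 84 = 732)
E + M(K(4, 5²)) = 732 - 55 = 677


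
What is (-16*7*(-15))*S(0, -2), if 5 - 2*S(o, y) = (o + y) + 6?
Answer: 840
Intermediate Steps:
S(o, y) = -½ - o/2 - y/2 (S(o, y) = 5/2 - ((o + y) + 6)/2 = 5/2 - (6 + o + y)/2 = 5/2 + (-3 - o/2 - y/2) = -½ - o/2 - y/2)
(-16*7*(-15))*S(0, -2) = (-16*7*(-15))*(-½ - ½*0 - ½*(-2)) = (-112*(-15))*(-½ + 0 + 1) = 1680*(½) = 840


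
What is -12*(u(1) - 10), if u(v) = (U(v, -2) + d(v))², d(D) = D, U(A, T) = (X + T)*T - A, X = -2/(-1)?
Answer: 120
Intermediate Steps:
X = 2 (X = -2*(-1) = 2)
U(A, T) = -A + T*(2 + T) (U(A, T) = (2 + T)*T - A = T*(2 + T) - A = -A + T*(2 + T))
u(v) = 0 (u(v) = (((-2)² - v + 2*(-2)) + v)² = ((4 - v - 4) + v)² = (-v + v)² = 0² = 0)
-12*(u(1) - 10) = -12*(0 - 10) = -12*(-10) = 120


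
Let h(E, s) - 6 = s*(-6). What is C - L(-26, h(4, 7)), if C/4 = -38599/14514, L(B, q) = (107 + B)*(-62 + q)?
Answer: 57528868/7257 ≈ 7927.4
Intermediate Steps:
h(E, s) = 6 - 6*s (h(E, s) = 6 + s*(-6) = 6 - 6*s)
L(B, q) = (-62 + q)*(107 + B)
C = -77198/7257 (C = 4*(-38599/14514) = -77198/7257 ≈ -10.638)
C - L(-26, h(4, 7)) = -77198/7257 - (-6634 - 62*(-26) + 107*(6 - 6*7) - 26*(6 - 6*7)) = -77198/7257 - (-6634 + 1612 + 107*(6 - 42) - 26*(6 - 42)) = -77198/7257 - (-6634 + 1612 + 107*(-36) - 26*(-36)) = -77198/7257 - (-6634 + 1612 - 3852 + 936) = -77198/7257 - 1*(-7938) = -77198/7257 + 7938 = 57528868/7257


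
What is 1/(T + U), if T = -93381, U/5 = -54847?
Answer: -1/367616 ≈ -2.7202e-6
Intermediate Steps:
U = -274235 (U = 5*(-54847) = -274235)
1/(T + U) = 1/(-93381 - 274235) = 1/(-367616) = -1/367616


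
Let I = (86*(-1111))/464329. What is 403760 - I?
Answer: 187477572586/464329 ≈ 4.0376e+5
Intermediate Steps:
I = -95546/464329 (I = -95546*1/464329 = -95546/464329 ≈ -0.20577)
403760 - I = 403760 - 1*(-95546/464329) = 403760 + 95546/464329 = 187477572586/464329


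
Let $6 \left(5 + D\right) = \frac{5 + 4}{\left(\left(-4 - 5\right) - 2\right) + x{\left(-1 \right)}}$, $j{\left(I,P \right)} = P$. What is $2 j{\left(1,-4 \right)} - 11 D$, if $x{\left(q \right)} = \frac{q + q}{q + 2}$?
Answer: $\frac{1255}{26} \approx 48.269$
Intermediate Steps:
$x{\left(q \right)} = \frac{2 q}{2 + q}$
$D = - \frac{133}{26}$ ($D = -5 + \frac{\left(5 + 4\right) \frac{1}{\left(\left(-4 - 5\right) - 2\right) + 2 \left(-1\right) \frac{1}{2 - 1}}}{6} = -5 + \frac{9 \frac{1}{\left(-9 - 2\right) + 2 \left(-1\right) 1^{-1}}}{6} = -5 + \frac{9 \frac{1}{-11 + 2 \left(-1\right) 1}}{6} = -5 + \frac{9 \frac{1}{-11 - 2}}{6} = -5 + \frac{9 \frac{1}{-13}}{6} = -5 + \frac{9 \left(- \frac{1}{13}\right)}{6} = -5 + \frac{1}{6} \left(- \frac{9}{13}\right) = -5 - \frac{3}{26} = - \frac{133}{26} \approx -5.1154$)
$2 j{\left(1,-4 \right)} - 11 D = 2 \left(-4\right) - - \frac{1463}{26} = -8 + \frac{1463}{26} = \frac{1255}{26}$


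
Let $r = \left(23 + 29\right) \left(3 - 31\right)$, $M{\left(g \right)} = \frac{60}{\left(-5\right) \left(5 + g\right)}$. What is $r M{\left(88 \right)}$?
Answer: $\frac{5824}{31} \approx 187.87$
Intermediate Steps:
$M{\left(g \right)} = \frac{60}{-25 - 5 g}$
$r = -1456$ ($r = 52 \left(-28\right) = -1456$)
$r M{\left(88 \right)} = - 1456 \left(- \frac{12}{5 + 88}\right) = - 1456 \left(- \frac{12}{93}\right) = - 1456 \left(\left(-12\right) \frac{1}{93}\right) = \left(-1456\right) \left(- \frac{4}{31}\right) = \frac{5824}{31}$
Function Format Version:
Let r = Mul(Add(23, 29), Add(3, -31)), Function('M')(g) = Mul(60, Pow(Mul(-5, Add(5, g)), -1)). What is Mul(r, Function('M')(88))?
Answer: Rational(5824, 31) ≈ 187.87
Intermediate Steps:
Function('M')(g) = Mul(60, Pow(Add(-25, Mul(-5, g)), -1))
r = -1456 (r = Mul(52, -28) = -1456)
Mul(r, Function('M')(88)) = Mul(-1456, Mul(-12, Pow(Add(5, 88), -1))) = Mul(-1456, Mul(-12, Pow(93, -1))) = Mul(-1456, Mul(-12, Rational(1, 93))) = Mul(-1456, Rational(-4, 31)) = Rational(5824, 31)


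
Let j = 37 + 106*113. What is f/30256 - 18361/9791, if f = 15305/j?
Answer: -1334909619397/711856299888 ≈ -1.8753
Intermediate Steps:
j = 12015 (j = 37 + 11978 = 12015)
f = 3061/2403 (f = 15305/12015 = 15305*(1/12015) = 3061/2403 ≈ 1.2738)
f/30256 - 18361/9791 = (3061/2403)/30256 - 18361/9791 = (3061/2403)*(1/30256) - 18361*1/9791 = 3061/72705168 - 18361/9791 = -1334909619397/711856299888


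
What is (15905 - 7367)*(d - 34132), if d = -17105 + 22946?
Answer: -241548558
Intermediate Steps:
d = 5841
(15905 - 7367)*(d - 34132) = (15905 - 7367)*(5841 - 34132) = 8538*(-28291) = -241548558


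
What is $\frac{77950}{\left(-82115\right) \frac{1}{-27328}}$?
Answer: $\frac{426043520}{16423} \approx 25942.0$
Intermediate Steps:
$\frac{77950}{\left(-82115\right) \frac{1}{-27328}} = \frac{77950}{\left(-82115\right) \left(- \frac{1}{27328}\right)} = \frac{77950}{\frac{82115}{27328}} = 77950 \cdot \frac{27328}{82115} = \frac{426043520}{16423}$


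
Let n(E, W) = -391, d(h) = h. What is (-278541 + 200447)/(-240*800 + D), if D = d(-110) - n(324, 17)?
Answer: 78094/191719 ≈ 0.40734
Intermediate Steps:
D = 281 (D = -110 - 1*(-391) = -110 + 391 = 281)
(-278541 + 200447)/(-240*800 + D) = (-278541 + 200447)/(-240*800 + 281) = -78094/(-192000 + 281) = -78094/(-191719) = -78094*(-1/191719) = 78094/191719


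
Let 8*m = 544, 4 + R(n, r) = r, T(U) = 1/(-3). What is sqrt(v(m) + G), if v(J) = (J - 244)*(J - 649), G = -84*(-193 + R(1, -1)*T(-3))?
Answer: 2*sqrt(29582) ≈ 343.99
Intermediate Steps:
T(U) = -1/3
R(n, r) = -4 + r
m = 68 (m = (1/8)*544 = 68)
G = 16072 (G = -84*(-193 + (-4 - 1)*(-1/3)) = -84*(-193 - 5*(-1/3)) = -84*(-193 + 5/3) = -84*(-574/3) = 16072)
v(J) = (-649 + J)*(-244 + J) (v(J) = (-244 + J)*(-649 + J) = (-649 + J)*(-244 + J))
sqrt(v(m) + G) = sqrt((158356 + 68**2 - 893*68) + 16072) = sqrt((158356 + 4624 - 60724) + 16072) = sqrt(102256 + 16072) = sqrt(118328) = 2*sqrt(29582)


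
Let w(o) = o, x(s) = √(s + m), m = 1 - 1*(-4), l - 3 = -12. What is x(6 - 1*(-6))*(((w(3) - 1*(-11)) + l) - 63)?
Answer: -58*√17 ≈ -239.14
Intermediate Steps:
l = -9 (l = 3 - 12 = -9)
m = 5 (m = 1 + 4 = 5)
x(s) = √(5 + s) (x(s) = √(s + 5) = √(5 + s))
x(6 - 1*(-6))*(((w(3) - 1*(-11)) + l) - 63) = √(5 + (6 - 1*(-6)))*(((3 - 1*(-11)) - 9) - 63) = √(5 + (6 + 6))*(((3 + 11) - 9) - 63) = √(5 + 12)*((14 - 9) - 63) = √17*(5 - 63) = √17*(-58) = -58*√17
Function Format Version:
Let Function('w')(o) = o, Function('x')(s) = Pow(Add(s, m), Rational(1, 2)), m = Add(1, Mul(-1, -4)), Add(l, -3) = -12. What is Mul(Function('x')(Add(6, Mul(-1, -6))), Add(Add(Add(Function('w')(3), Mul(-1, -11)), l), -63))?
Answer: Mul(-58, Pow(17, Rational(1, 2))) ≈ -239.14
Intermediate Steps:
l = -9 (l = Add(3, -12) = -9)
m = 5 (m = Add(1, 4) = 5)
Function('x')(s) = Pow(Add(5, s), Rational(1, 2)) (Function('x')(s) = Pow(Add(s, 5), Rational(1, 2)) = Pow(Add(5, s), Rational(1, 2)))
Mul(Function('x')(Add(6, Mul(-1, -6))), Add(Add(Add(Function('w')(3), Mul(-1, -11)), l), -63)) = Mul(Pow(Add(5, Add(6, Mul(-1, -6))), Rational(1, 2)), Add(Add(Add(3, Mul(-1, -11)), -9), -63)) = Mul(Pow(Add(5, Add(6, 6)), Rational(1, 2)), Add(Add(Add(3, 11), -9), -63)) = Mul(Pow(Add(5, 12), Rational(1, 2)), Add(Add(14, -9), -63)) = Mul(Pow(17, Rational(1, 2)), Add(5, -63)) = Mul(Pow(17, Rational(1, 2)), -58) = Mul(-58, Pow(17, Rational(1, 2)))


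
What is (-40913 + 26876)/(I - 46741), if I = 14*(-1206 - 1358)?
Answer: 14037/82637 ≈ 0.16986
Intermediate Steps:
I = -35896 (I = 14*(-2564) = -35896)
(-40913 + 26876)/(I - 46741) = (-40913 + 26876)/(-35896 - 46741) = -14037/(-82637) = -14037*(-1/82637) = 14037/82637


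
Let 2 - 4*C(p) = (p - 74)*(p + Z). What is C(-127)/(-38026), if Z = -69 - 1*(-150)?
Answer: 2311/38026 ≈ 0.060774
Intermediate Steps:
Z = 81 (Z = -69 + 150 = 81)
C(p) = ½ - (-74 + p)*(81 + p)/4 (C(p) = ½ - (p - 74)*(p + 81)/4 = ½ - (-74 + p)*(81 + p)/4)
C(-127)/(-38026) = (1499 - 7/4*(-127) - ¼*(-127)²)/(-38026) = (1499 + 889/4 - ¼*16129)*(-1/38026) = (1499 + 889/4 - 16129/4)*(-1/38026) = -2311*(-1/38026) = 2311/38026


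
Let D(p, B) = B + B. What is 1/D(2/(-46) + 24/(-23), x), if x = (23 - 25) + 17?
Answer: 1/30 ≈ 0.033333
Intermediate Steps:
x = 15 (x = -2 + 17 = 15)
D(p, B) = 2*B
1/D(2/(-46) + 24/(-23), x) = 1/(2*15) = 1/30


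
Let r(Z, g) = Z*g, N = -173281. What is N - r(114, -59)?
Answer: -166555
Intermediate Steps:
N - r(114, -59) = -173281 - 114*(-59) = -173281 - 1*(-6726) = -173281 + 6726 = -166555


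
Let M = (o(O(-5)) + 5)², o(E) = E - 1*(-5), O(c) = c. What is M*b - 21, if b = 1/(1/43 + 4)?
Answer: -2558/173 ≈ -14.786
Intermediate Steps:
o(E) = 5 + E (o(E) = E + 5 = 5 + E)
M = 25 (M = ((5 - 5) + 5)² = (0 + 5)² = 5² = 25)
b = 43/173 (b = 1/(1/43 + 4) = 1/(173/43) = 43/173 ≈ 0.24855)
M*b - 21 = 25*(43/173) - 21 = 1075/173 - 21 = -2558/173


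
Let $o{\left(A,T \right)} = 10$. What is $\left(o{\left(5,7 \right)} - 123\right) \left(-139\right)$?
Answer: $15707$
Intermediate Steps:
$\left(o{\left(5,7 \right)} - 123\right) \left(-139\right) = \left(10 - 123\right) \left(-139\right) = \left(-113\right) \left(-139\right) = 15707$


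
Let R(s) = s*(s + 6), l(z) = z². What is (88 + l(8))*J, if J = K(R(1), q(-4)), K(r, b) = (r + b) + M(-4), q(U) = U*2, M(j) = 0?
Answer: -152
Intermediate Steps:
q(U) = 2*U
R(s) = s*(6 + s)
K(r, b) = b + r (K(r, b) = (r + b) + 0 = (b + r) + 0 = b + r)
J = -1 (J = 2*(-4) + 1*(6 + 1) = -8 + 1*7 = -8 + 7 = -1)
(88 + l(8))*J = (88 + 8²)*(-1) = (88 + 64)*(-1) = 152*(-1) = -152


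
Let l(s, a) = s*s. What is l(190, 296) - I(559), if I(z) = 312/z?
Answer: 1552276/43 ≈ 36099.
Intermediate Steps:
l(s, a) = s²
l(190, 296) - I(559) = 190² - 312/559 = 36100 - 312/559 = 36100 - 1*24/43 = 36100 - 24/43 = 1552276/43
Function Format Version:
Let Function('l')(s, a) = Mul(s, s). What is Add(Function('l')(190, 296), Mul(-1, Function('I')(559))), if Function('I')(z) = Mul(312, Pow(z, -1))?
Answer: Rational(1552276, 43) ≈ 36099.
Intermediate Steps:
Function('l')(s, a) = Pow(s, 2)
Add(Function('l')(190, 296), Mul(-1, Function('I')(559))) = Add(Pow(190, 2), Mul(-1, Mul(312, Pow(559, -1)))) = Add(36100, Mul(-1, Mul(312, Rational(1, 559)))) = Add(36100, Mul(-1, Rational(24, 43))) = Add(36100, Rational(-24, 43)) = Rational(1552276, 43)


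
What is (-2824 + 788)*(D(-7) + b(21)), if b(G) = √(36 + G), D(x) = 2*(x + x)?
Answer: 57008 - 2036*√57 ≈ 41637.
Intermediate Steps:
D(x) = 4*x (D(x) = 2*(2*x) = 4*x)
(-2824 + 788)*(D(-7) + b(21)) = (-2824 + 788)*(4*(-7) + √(36 + 21)) = -2036*(-28 + √57) = 57008 - 2036*√57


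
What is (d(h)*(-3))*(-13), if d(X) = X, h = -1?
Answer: -39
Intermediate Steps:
(d(h)*(-3))*(-13) = -1*(-3)*(-13) = 3*(-13) = -39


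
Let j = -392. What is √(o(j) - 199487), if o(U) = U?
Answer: I*√199879 ≈ 447.08*I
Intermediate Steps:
√(o(j) - 199487) = √(-392 - 199487) = √(-199879) = I*√199879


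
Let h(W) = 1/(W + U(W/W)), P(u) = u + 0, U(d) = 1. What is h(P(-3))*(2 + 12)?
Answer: -7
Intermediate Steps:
P(u) = u
h(W) = 1/(1 + W) (h(W) = 1/(W + 1) = 1/(1 + W))
h(P(-3))*(2 + 12) = (2 + 12)/(1 - 3) = 14/(-2) = -1/2*14 = -7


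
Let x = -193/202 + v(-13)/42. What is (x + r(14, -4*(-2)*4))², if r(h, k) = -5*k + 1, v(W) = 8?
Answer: 459308464729/17994564 ≈ 25525.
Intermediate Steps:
x = -3245/4242 (x = -193/202 + 8/42 = -193*1/202 + 8*(1/42) = -193/202 + 4/21 = -3245/4242 ≈ -0.76497)
r(h, k) = 1 - 5*k
(x + r(14, -4*(-2)*4))² = (-3245/4242 + (1 - 5*(-4*(-2))*4))² = (-3245/4242 + (1 - 40*4))² = (-3245/4242 + (1 - 5*32))² = (-3245/4242 + (1 - 160))² = (-3245/4242 - 159)² = (-677723/4242)² = 459308464729/17994564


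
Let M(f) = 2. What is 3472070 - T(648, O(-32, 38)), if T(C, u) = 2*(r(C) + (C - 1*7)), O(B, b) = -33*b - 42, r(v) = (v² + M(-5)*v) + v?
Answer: 2627092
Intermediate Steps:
r(v) = v² + 3*v (r(v) = (v² + 2*v) + v = v² + 3*v)
O(B, b) = -42 - 33*b
T(C, u) = -14 + 2*C + 2*C*(3 + C) (T(C, u) = 2*(C*(3 + C) + (C - 1*7)) = 2*(C*(3 + C) + (C - 7)) = 2*(C*(3 + C) + (-7 + C)) = 2*(-7 + C + C*(3 + C)) = -14 + 2*C + 2*C*(3 + C))
3472070 - T(648, O(-32, 38)) = 3472070 - (-14 + 2*648 + 2*648*(3 + 648)) = 3472070 - (-14 + 1296 + 2*648*651) = 3472070 - (-14 + 1296 + 843696) = 3472070 - 1*844978 = 3472070 - 844978 = 2627092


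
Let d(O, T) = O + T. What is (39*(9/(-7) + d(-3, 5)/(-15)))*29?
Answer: -56173/35 ≈ -1604.9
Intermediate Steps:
(39*(9/(-7) + d(-3, 5)/(-15)))*29 = (39*(9/(-7) + (-3 + 5)/(-15)))*29 = (39*(9*(-⅐) + 2*(-1/15)))*29 = (39*(-9/7 - 2/15))*29 = (39*(-149/105))*29 = -1937/35*29 = -56173/35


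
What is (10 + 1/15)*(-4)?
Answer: -604/15 ≈ -40.267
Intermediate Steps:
(10 + 1/15)*(-4) = (151/15)*(-4) = -604/15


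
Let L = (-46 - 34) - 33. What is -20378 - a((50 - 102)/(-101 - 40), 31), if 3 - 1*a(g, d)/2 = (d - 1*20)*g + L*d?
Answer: -3860846/141 ≈ -27382.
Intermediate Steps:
L = -113 (L = -80 - 33 = -113)
a(g, d) = 6 + 226*d - 2*g*(-20 + d) (a(g, d) = 6 - 2*((d - 1*20)*g - 113*d) = 6 - 2*((d - 20)*g - 113*d) = 6 - 2*((-20 + d)*g - 113*d) = 6 - 2*(g*(-20 + d) - 113*d) = 6 - 2*(-113*d + g*(-20 + d)) = 6 + (226*d - 2*g*(-20 + d)) = 6 + 226*d - 2*g*(-20 + d))
-20378 - a((50 - 102)/(-101 - 40), 31) = -20378 - (6 + 40*((50 - 102)/(-101 - 40)) + 226*31 - 2*31*(50 - 102)/(-101 - 40)) = -20378 - (6 + 40*(-52/(-141)) + 7006 - 2*31*(-52/(-141))) = -20378 - (6 + 40*(-52*(-1/141)) + 7006 - 2*31*(-52*(-1/141))) = -20378 - (6 + 40*(52/141) + 7006 - 2*31*52/141) = -20378 - (6 + 2080/141 + 7006 - 3224/141) = -20378 - 1*987548/141 = -20378 - 987548/141 = -3860846/141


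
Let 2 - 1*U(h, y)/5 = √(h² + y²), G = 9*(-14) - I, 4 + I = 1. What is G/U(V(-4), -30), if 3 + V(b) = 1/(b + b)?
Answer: 5248/96615 + 328*√2329/19323 ≈ 0.87351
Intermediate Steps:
I = -3 (I = -4 + 1 = -3)
V(b) = -3 + 1/(2*b) (V(b) = -3 + 1/(b + b) = -3 + 1/(2*b))
G = -123 (G = 9*(-14) - 1*(-3) = -126 + 3 = -123)
U(h, y) = 10 - 5*√(h² + y²)
G/U(V(-4), -30) = -123/(10 - 5*√((-3 + (½)/(-4))² + (-30)²)) = -123/(10 - 5*√((-3 + (½)*(-¼))² + 900)) = -123/(10 - 5*√((-3 - ⅛)² + 900)) = -123/(10 - 5*√((-25/8)² + 900)) = -123/(10 - 5*√(625/64 + 900)) = -123/(10 - 25*√2329/8)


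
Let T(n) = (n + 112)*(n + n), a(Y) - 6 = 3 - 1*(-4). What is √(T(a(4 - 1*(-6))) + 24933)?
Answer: √28183 ≈ 167.88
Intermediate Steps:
a(Y) = 13 (a(Y) = 6 + (3 - 1*(-4)) = 6 + (3 + 4) = 6 + 7 = 13)
T(n) = 2*n*(112 + n) (T(n) = (112 + n)*(2*n) = 2*n*(112 + n))
√(T(a(4 - 1*(-6))) + 24933) = √(2*13*(112 + 13) + 24933) = √(2*13*125 + 24933) = √(3250 + 24933) = √28183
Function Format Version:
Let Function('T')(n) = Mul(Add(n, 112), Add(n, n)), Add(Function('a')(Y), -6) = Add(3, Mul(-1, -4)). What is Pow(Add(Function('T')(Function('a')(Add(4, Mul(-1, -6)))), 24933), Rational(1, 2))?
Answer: Pow(28183, Rational(1, 2)) ≈ 167.88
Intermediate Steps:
Function('a')(Y) = 13 (Function('a')(Y) = Add(6, Add(3, Mul(-1, -4))) = Add(6, Add(3, 4)) = Add(6, 7) = 13)
Function('T')(n) = Mul(2, n, Add(112, n)) (Function('T')(n) = Mul(Add(112, n), Mul(2, n)) = Mul(2, n, Add(112, n)))
Pow(Add(Function('T')(Function('a')(Add(4, Mul(-1, -6)))), 24933), Rational(1, 2)) = Pow(Add(Mul(2, 13, Add(112, 13)), 24933), Rational(1, 2)) = Pow(Add(Mul(2, 13, 125), 24933), Rational(1, 2)) = Pow(Add(3250, 24933), Rational(1, 2)) = Pow(28183, Rational(1, 2))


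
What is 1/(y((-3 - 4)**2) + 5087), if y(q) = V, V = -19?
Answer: 1/5068 ≈ 0.00019732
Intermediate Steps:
y(q) = -19
1/(y((-3 - 4)**2) + 5087) = 1/(-19 + 5087) = 1/5068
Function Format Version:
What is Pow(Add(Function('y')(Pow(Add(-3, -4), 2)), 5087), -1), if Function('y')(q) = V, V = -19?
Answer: Rational(1, 5068) ≈ 0.00019732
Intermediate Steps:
Function('y')(q) = -19
Pow(Add(Function('y')(Pow(Add(-3, -4), 2)), 5087), -1) = Pow(Add(-19, 5087), -1) = Pow(5068, -1) = Rational(1, 5068)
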